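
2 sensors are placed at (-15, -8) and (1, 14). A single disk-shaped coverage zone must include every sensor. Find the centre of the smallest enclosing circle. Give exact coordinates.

(-7, 3)

The smallest circle enclosing two points has them as diameter endpoints.
Centre = midpoint = (-7, 3); r² = |(-15, -8)−(1, 14)|²/4 = 740/4 = 185.
Centre = (-7, 3).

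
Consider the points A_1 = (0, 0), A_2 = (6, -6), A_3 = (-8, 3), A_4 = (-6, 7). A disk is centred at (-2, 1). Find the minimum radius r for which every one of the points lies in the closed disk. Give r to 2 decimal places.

10.63

The required radius is the distance from (-2, 1) to the farthest point.
Squared distances: 5, 113, 40, 52.
Maximum is 113, attained at A_2.
r = √113 ≈ 10.63.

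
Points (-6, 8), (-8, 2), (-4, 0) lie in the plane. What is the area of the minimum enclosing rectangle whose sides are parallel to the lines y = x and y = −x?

40

In coordinates u = x + y, v = x − y the rectangle is axis-aligned; the map (x,y)→(u,v) scales areas by 2.
u-values: 2, -6, -4; range = 2 − (-6) = 8.
v-values: -14, -10, -4; range = -4 − (-14) = 10.
Area = (8 × 10) / 2 = 40.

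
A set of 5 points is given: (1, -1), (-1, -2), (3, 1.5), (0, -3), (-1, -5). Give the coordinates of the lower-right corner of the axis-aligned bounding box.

(3, -5)

x-range [-1, 3], y-range [-5, 1.5].
The lower-right corner is (3, -5).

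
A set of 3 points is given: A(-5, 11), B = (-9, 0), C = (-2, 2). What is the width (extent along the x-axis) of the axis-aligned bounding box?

7

max x = -2, min x = -9, so width = 7.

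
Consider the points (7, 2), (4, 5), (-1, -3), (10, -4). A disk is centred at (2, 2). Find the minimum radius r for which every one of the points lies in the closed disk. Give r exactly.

The required radius is the distance from (2, 2) to the farthest point.
Squared distances: 25, 13, 34, 100.
Maximum is 100, attained at (10, -4).
r = √100 = 10.

10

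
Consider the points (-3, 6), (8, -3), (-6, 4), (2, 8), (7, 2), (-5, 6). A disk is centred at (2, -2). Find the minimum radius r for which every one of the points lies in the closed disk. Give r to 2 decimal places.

The required radius is the distance from (2, -2) to the farthest point.
Squared distances: 89, 37, 100, 100, 41, 113.
Maximum is 113, attained at (-5, 6).
r = √113 ≈ 10.63.

10.63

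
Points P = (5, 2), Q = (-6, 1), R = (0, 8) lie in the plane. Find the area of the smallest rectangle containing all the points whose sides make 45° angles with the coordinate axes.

71.5

In coordinates u = x + y, v = x − y the rectangle is axis-aligned; the map (x,y)→(u,v) scales areas by 2.
u-values: 7, -5, 8; range = 8 − (-5) = 13.
v-values: 3, -7, -8; range = 3 − (-8) = 11.
Area = (13 × 11) / 2 = 71.5.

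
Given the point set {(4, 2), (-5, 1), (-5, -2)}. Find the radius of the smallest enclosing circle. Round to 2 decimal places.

Call the three points A, B, C in the order given.
Side lengths²: AB² = 82, AC² = 97, BC² = 9.
Since AC² = 97 ≥ 82 + 9 = 91, the angle opposite AC is not acute, so the smallest enclosing circle has AC as diameter.
Centre = midpoint of AC = (-0.5, 0), r² = 97/4 = 24.25.
r = √(24.25) ≈ 4.92.

4.92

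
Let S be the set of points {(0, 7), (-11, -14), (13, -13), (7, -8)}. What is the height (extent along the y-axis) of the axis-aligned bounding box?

21

max y = 7, min y = -14, so height = 21.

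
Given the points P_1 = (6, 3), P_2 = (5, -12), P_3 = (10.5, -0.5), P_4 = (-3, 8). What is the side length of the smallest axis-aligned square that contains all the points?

The bounding box has width 13.5 and height 20.
An axis-aligned square enclosing the set must have side ≥ max(width, height).
So the minimum side is max(13.5, 20) = 20.

20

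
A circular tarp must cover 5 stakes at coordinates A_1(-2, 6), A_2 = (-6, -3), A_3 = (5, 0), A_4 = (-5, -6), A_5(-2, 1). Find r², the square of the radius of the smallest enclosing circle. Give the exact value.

42.5

The minimum enclosing circle of a finite set is fixed by two of the points (as a diameter) or three (as a circumcircle).
The minimum enclosing circle is determined by three boundary points: A_1, A_3, A_4.
Their circumcentre is (-1.5, -0.5) with r² = 42.5.
The farthest remaining point A_2 is at distance² 26.5 ≤ 42.5.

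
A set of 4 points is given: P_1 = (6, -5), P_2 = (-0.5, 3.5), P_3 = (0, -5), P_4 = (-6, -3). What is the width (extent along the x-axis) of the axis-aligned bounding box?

max x = 6, min x = -6, so width = 12.

12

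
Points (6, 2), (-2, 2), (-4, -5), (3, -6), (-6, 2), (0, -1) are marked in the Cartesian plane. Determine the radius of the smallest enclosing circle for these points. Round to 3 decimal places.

6.430

The minimum enclosing circle of a finite set is fixed by two of the points (as a diameter) or three (as a circumcircle).
The minimum enclosing circle is determined by three boundary points: (6, 2), (3, -6), (-6, 2).
Their circumcentre is (0, -0.3125) with r² = 41.34765625.
The farthest remaining point (-4, -5) is at distance² 37.97265625 ≤ 41.34765625.
r = √(41.34765625) ≈ 6.430.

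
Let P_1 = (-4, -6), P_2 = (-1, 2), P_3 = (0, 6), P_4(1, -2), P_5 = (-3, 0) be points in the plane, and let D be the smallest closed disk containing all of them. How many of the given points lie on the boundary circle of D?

2

A smallest enclosing disk is always determined by at most three of the input points on its boundary.
The farthest pair is P_1–P_3 with squared distance 160. The circle on this segment as diameter has centre (-2, 0) and r² = 160/4 = 40.
Check P_2: distance² to centre = 5 ≤ 40, so it lies inside.
All remaining points lie in this disk, and no smaller disk contains both endpoints, so this is the minimum enclosing circle.
The points at distance exactly r from the centre are P_1, P_3 — 2 points.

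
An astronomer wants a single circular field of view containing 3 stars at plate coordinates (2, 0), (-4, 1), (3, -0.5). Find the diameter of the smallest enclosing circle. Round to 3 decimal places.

7.159

Call the three points A, B, C in the order given.
Side lengths²: AB² = 37, AC² = 1.25, BC² = 51.25.
Since BC² = 51.25 ≥ 37 + 1.25 = 38.25, the angle opposite BC is not acute, so the smallest enclosing circle has BC as diameter.
Centre = midpoint of BC = (-0.5, 0.25), r² = 51.25/4 = 12.8125.
Diameter = 2r = 2√(12.8125) ≈ 7.159.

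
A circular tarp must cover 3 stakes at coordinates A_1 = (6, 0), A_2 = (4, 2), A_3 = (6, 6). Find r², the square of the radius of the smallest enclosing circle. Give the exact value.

Side lengths²: A_1A_2² = 8, A_1A_3² = 36, A_2A_3² = 20.
Since A_1A_3² = 36 ≥ 20 + 8 = 28, the angle opposite A_1A_3 is not acute, so the smallest enclosing circle has A_1A_3 as diameter.
Centre = midpoint of A_1A_3 = (6, 3), r² = 36/4 = 9.

9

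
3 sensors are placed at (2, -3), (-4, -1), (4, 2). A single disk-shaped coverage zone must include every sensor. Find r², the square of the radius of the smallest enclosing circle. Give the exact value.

Call the three points A, B, C in the order given.
Side lengths²: AB² = 40, AC² = 29, BC² = 73.
Since BC² = 73 ≥ 40 + 29 = 69, the angle opposite BC is not acute, so the smallest enclosing circle has BC as diameter.
Centre = midpoint of BC = (0, 0.5), r² = 73/4 = 18.25.

18.25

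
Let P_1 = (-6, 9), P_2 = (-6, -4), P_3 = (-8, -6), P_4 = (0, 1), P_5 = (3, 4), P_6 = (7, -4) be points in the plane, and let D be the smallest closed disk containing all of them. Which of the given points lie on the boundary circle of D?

P_1, P_3, P_6

A smallest enclosing disk is always determined by at most three of the input points on its boundary.
The minimum enclosing circle is determined by three boundary points: P_1, P_3, P_6.
Their circumcentre is (-43/34, 25/34) with r² = 52441/578.
The farthest remaining point P_2 is at distance² 25921/578 ≤ 52441/578.
The points at distance exactly r from the centre are P_1, P_3, P_6 — 3 points.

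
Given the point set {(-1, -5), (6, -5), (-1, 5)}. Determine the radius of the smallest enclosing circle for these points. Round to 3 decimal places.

Call the three points A, B, C in the order given.
Side lengths²: AB² = 49, AC² = 100, BC² = 149.
Since BC² = 149 ≥ 100 + 49 = 149, the angle opposite BC is not acute, so the smallest enclosing circle has BC as diameter.
Centre = midpoint of BC = (2.5, 0), r² = 149/4 = 37.25.
r = √(37.25) ≈ 6.103.

6.103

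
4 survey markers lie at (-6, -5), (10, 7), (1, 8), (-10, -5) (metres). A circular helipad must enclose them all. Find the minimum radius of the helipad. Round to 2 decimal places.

11.66

The farthest pair is (10, 7)–(-10, -5) with squared distance 544. The circle on this segment as diameter has centre (0, 1) and r² = 544/4 = 136.
Check (-6, -5): distance² to centre = 72 ≤ 136, so it lies inside.
All remaining points lie in this disk, and no smaller disk contains both endpoints, so this is the minimum enclosing circle.
r = √136 ≈ 11.66.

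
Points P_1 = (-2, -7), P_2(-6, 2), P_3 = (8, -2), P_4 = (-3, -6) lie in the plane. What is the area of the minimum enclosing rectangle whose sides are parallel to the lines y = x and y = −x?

In coordinates u = x + y, v = x − y the rectangle is axis-aligned; the map (x,y)→(u,v) scales areas by 2.
u-values: -9, -4, 6, -9; range = 6 − (-9) = 15.
v-values: 5, -8, 10, 3; range = 10 − (-8) = 18.
Area = (15 × 18) / 2 = 135.

135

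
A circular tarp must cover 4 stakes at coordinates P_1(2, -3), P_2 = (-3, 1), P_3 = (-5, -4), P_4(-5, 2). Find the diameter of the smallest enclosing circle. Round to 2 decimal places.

By Welzl's lemma the MEC is supported by two points (diametrically opposite) or three points (on a circumcircle).
The minimum enclosing circle is determined by three boundary points: P_1, P_3, P_4.
Their circumcentre is (-13/7, -1) with r² = 925/49.
The farthest remaining point P_2 is at distance² 260/49 ≤ 925/49.
Diameter = 2r = 2√(925/49) ≈ 8.69.

8.69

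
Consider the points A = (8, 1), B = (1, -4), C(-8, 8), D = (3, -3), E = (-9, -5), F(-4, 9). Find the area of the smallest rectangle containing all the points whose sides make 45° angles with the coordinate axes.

In coordinates u = x + y, v = x − y the rectangle is axis-aligned; the map (x,y)→(u,v) scales areas by 2.
u-values: 9, -3, 0, 0, -14, 5; range = 9 − (-14) = 23.
v-values: 7, 5, -16, 6, -4, -13; range = 7 − (-16) = 23.
Area = (23 × 23) / 2 = 264.5.

264.5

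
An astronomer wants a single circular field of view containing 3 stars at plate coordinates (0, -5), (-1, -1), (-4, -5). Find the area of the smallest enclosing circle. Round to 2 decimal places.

20.86

Call the three points A, B, C in the order given.
Side lengths²: AB² = 17, AC² = 16, BC² = 25.
Since BC² = 25 < 17 + 16 = 33, the triangle is acute, so the smallest enclosing circle is the circumcircle.
Circumcentre = (-2, -3.375), r² = 6.640625.
Area = π·r² = π·6.640625 ≈ 20.86.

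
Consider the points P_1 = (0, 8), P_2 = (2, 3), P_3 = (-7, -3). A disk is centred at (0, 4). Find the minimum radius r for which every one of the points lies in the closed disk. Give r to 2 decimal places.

The required radius is the distance from (0, 4) to the farthest point.
Squared distances: 16, 5, 98.
Maximum is 98, attained at P_3.
r = √98 ≈ 9.90.

9.90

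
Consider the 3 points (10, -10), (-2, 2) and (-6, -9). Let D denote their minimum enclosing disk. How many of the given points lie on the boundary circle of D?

Call the three points A, B, C in the order given.
Side lengths²: AB² = 288, AC² = 257, BC² = 137.
Since AB² = 288 < 257 + 137 = 394, the triangle is acute, so the smallest enclosing circle is the circumcircle.
Circumcentre = (67/30, -173/30), r² = 35209/450.
The points at distance exactly r from the centre are (10, -10), (-2, 2), (-6, -9) — 3 points.

3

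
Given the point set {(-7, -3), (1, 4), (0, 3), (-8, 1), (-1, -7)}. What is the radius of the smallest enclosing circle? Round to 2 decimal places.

A smallest enclosing disk is always determined by at most three of the input points on its boundary.
The minimum enclosing circle is determined by three boundary points: (1, 4), (-8, 1), (-1, -7).
Their circumcentre is (-143/62, -67/62) with r² = 70625/1922.
The farthest remaining point (-7, -3) is at distance² 49421/1922 ≤ 70625/1922.
r = √(70625/1922) ≈ 6.06.

6.06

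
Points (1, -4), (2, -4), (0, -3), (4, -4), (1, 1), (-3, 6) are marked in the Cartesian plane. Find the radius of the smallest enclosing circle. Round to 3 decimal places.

The minimum enclosing circle of a finite set is fixed by two of the points (as a diameter) or three (as a circumcircle).
The farthest pair is (4, -4)–(-3, 6) with squared distance 149. The circle on this segment as diameter has centre (0.5, 1) and r² = 149/4 = 37.25.
Check (1, -4): distance² to centre = 25.25 ≤ 37.25, so it lies inside.
All remaining points lie in this disk, and no smaller disk contains both endpoints, so this is the minimum enclosing circle.
r = √(37.25) ≈ 6.103.

6.103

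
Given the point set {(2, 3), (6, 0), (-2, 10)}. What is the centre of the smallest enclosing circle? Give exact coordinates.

Call the three points A, B, C in the order given.
Side lengths²: AB² = 25, AC² = 65, BC² = 164.
Since BC² = 164 ≥ 65 + 25 = 90, the angle opposite BC is not acute, so the smallest enclosing circle has BC as diameter.
Centre = midpoint of BC = (2, 5), r² = 164/4 = 41.
Centre = (2, 5).

(2, 5)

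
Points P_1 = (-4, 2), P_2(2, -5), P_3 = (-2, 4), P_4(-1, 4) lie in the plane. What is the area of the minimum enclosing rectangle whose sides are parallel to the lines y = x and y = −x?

In coordinates u = x + y, v = x − y the rectangle is axis-aligned; the map (x,y)→(u,v) scales areas by 2.
u-values: -2, -3, 2, 3; range = 3 − (-3) = 6.
v-values: -6, 7, -6, -5; range = 7 − (-6) = 13.
Area = (6 × 13) / 2 = 39.

39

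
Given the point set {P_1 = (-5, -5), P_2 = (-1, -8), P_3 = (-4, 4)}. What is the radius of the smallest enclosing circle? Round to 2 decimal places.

Side lengths²: P_1P_2² = 25, P_1P_3² = 82, P_2P_3² = 153.
Since P_2P_3² = 153 ≥ 82 + 25 = 107, the angle opposite P_2P_3 is not acute, so the smallest enclosing circle has P_2P_3 as diameter.
Centre = midpoint of P_2P_3 = (-2.5, -2), r² = 153/4 = 38.25.
r = √(38.25) ≈ 6.18.

6.18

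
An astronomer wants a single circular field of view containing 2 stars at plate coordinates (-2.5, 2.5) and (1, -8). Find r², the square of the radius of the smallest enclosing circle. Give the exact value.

The smallest circle enclosing two points has them as diameter endpoints.
Centre = midpoint = (-0.75, -2.75); r² = |(-2.5, 2.5)−(1, -8)|²/4 = 122.5/4 = 30.625.

30.625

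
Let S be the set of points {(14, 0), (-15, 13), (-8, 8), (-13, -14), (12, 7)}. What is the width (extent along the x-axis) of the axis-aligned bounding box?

max x = 14, min x = -15, so width = 29.

29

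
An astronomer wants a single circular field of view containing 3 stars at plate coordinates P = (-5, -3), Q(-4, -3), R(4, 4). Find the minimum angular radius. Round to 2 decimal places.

5.70

Side lengths²: PQ² = 1, PR² = 130, QR² = 113.
Since PR² = 130 ≥ 113 + 1 = 114, the angle opposite PR is not acute, so the smallest enclosing circle has PR as diameter.
Centre = midpoint of PR = (-0.5, 0.5), r² = 130/4 = 32.5.
r = √(32.5) ≈ 5.70.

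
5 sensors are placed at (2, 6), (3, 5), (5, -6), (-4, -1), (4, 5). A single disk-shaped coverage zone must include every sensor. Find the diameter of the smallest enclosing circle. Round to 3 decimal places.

By Welzl's lemma the MEC is supported by two points (diametrically opposite) or three points (on a circumcircle).
The minimum enclosing circle is determined by three boundary points: (2, 6), (5, -6), (-4, -1).
Their circumcentre is (141/62, -19/62) with r² = 76585/1922.
The farthest remaining point (4, 5) is at distance² 59845/1922 ≤ 76585/1922.
Diameter = 2r = 2√(76585/1922) ≈ 12.625.

12.625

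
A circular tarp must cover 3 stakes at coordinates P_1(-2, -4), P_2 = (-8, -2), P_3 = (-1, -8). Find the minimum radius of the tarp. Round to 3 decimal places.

4.610

Side lengths²: P_1P_2² = 40, P_1P_3² = 17, P_2P_3² = 85.
Since P_2P_3² = 85 ≥ 40 + 17 = 57, the angle opposite P_2P_3 is not acute, so the smallest enclosing circle has P_2P_3 as diameter.
Centre = midpoint of P_2P_3 = (-4.5, -5), r² = 85/4 = 21.25.
r = √(21.25) ≈ 4.610.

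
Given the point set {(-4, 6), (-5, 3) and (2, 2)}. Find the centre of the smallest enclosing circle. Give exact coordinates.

(-15/11, 38/11)

Call the three points A, B, C in the order given.
Side lengths²: AB² = 10, AC² = 52, BC² = 50.
Since AC² = 52 < 50 + 10 = 60, the triangle is acute, so the smallest enclosing circle is the circumcircle.
Circumcentre = (-15/11, 38/11), r² = 1625/121.
Centre = (-15/11, 38/11).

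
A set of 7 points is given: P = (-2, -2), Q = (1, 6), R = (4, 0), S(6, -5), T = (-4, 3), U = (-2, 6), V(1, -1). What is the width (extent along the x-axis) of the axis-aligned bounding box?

10

max x = 6, min x = -4, so width = 10.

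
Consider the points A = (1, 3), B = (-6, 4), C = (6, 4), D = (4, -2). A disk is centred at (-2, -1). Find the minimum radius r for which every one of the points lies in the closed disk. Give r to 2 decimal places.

9.43

The required radius is the distance from (-2, -1) to the farthest point.
Squared distances: 25, 41, 89, 37.
Maximum is 89, attained at C.
r = √89 ≈ 9.43.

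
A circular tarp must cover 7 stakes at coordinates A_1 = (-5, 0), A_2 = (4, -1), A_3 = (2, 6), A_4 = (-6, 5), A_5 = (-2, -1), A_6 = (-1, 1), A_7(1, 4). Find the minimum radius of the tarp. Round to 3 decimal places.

5.831

A smallest enclosing disk is always determined by at most three of the input points on its boundary.
The farthest pair is A_2–A_4 with squared distance 136. The circle on this segment as diameter has centre (-1, 2) and r² = 136/4 = 34.
Check A_1: distance² to centre = 20 ≤ 34, so it lies inside.
All remaining points lie in this disk, and no smaller disk contains both endpoints, so this is the minimum enclosing circle.
r = √34 ≈ 5.831.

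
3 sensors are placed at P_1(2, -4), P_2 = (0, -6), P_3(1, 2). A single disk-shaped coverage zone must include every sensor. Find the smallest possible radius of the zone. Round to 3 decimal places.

Side lengths²: P_1P_2² = 8, P_1P_3² = 37, P_2P_3² = 65.
Since P_2P_3² = 65 ≥ 37 + 8 = 45, the angle opposite P_2P_3 is not acute, so the smallest enclosing circle has P_2P_3 as diameter.
Centre = midpoint of P_2P_3 = (0.5, -2), r² = 65/4 = 16.25.
r = √(16.25) ≈ 4.031.

4.031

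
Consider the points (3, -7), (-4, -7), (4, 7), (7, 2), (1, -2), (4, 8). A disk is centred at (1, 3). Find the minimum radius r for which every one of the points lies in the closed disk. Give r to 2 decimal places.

The required radius is the distance from (1, 3) to the farthest point.
Squared distances: 104, 125, 25, 37, 25, 34.
Maximum is 125, attained at (-4, -7).
r = √125 ≈ 11.18.

11.18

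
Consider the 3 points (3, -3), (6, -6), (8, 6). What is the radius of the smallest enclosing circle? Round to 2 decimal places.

Call the three points A, B, C in the order given.
Side lengths²: AB² = 18, AC² = 106, BC² = 148.
Since BC² = 148 ≥ 106 + 18 = 124, the angle opposite BC is not acute, so the smallest enclosing circle has BC as diameter.
Centre = midpoint of BC = (7, 0), r² = 148/4 = 37.
r = √37 ≈ 6.08.

6.08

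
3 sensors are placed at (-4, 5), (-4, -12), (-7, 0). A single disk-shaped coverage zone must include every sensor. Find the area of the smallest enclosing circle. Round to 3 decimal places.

Call the three points A, B, C in the order given.
Side lengths²: AB² = 289, AC² = 34, BC² = 153.
Since AB² = 289 ≥ 153 + 34 = 187, the angle opposite AB is not acute, so the smallest enclosing circle has AB as diameter.
Centre = midpoint of AB = (-4, -3.5), r² = 289/4 = 72.25.
Area = π·r² = π·72.25 ≈ 226.980.

226.980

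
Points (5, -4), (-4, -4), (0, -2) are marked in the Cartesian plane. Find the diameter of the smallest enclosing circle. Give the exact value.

9

Call the three points A, B, C in the order given.
Side lengths²: AB² = 81, AC² = 29, BC² = 20.
Since AB² = 81 ≥ 29 + 20 = 49, the angle opposite AB is not acute, so the smallest enclosing circle has AB as diameter.
Centre = midpoint of AB = (0.5, -4), r² = 81/4 = 20.25.
Diameter = 2r = 2√(20.25) = 9.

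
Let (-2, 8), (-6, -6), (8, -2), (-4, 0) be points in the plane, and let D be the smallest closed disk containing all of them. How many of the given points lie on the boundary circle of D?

3

The minimum enclosing circle is determined by three boundary points: (-2, 8), (-6, -6), (8, -2).
Their circumcentre is (-1/9, -1/9) with r² = 5618/81.
The farthest remaining point (-4, 0) is at distance² 1226/81 ≤ 5618/81.
The points at distance exactly r from the centre are (-2, 8), (-6, -6), (8, -2) — 3 points.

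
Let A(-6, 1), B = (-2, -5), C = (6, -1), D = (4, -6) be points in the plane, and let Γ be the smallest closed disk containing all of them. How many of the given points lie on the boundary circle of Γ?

A smallest enclosing disk is always determined by at most three of the input points on its boundary.
The minimum enclosing circle is determined by three boundary points: A, C, D.
Their circumcentre is (-0.234375, -1.40625) with r² = 39.0324707031.
The farthest remaining point B is at distance² 16.0324707031 ≤ 39.0324707031.
The points at distance exactly r from the centre are A, C, D — 3 points.

3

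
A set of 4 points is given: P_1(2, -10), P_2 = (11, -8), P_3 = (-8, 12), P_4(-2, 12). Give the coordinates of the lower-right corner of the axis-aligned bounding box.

x-range [-8, 11], y-range [-10, 12].
The lower-right corner is (11, -10).

(11, -10)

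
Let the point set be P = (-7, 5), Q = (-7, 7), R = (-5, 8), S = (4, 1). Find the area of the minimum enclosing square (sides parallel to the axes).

121

The bounding box has width 11 and height 7.
An axis-aligned square enclosing the set must have side ≥ max(width, height).
So the minimum side is max(11, 7) = 11.
Area = 11² = 121.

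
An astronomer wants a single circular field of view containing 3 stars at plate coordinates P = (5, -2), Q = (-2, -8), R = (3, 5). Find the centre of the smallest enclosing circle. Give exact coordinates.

Side lengths²: PQ² = 85, PR² = 53, QR² = 194.
Since QR² = 194 ≥ 85 + 53 = 138, the angle opposite QR is not acute, so the smallest enclosing circle has QR as diameter.
Centre = midpoint of QR = (0.5, -1.5), r² = 194/4 = 48.5.
Centre = (0.5, -1.5).

(0.5, -1.5)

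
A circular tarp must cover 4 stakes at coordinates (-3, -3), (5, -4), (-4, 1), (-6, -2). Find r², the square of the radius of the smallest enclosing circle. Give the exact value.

The minimum enclosing circle of a finite set is fixed by two of the points (as a diameter) or three (as a circumcircle).
The farthest pair is (5, -4)–(-6, -2) with squared distance 125. The circle on this segment as diameter has centre (-0.5, -3) and r² = 125/4 = 31.25.
Check (-3, -3): distance² to centre = 6.25 ≤ 31.25, so it lies inside.
All remaining points lie in this disk, and no smaller disk contains both endpoints, so this is the minimum enclosing circle.

31.25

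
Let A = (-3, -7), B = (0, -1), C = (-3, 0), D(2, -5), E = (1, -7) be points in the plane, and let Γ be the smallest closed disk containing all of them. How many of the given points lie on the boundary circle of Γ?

3

A smallest enclosing disk is always determined by at most three of the input points on its boundary.
The farthest pair is C–E with squared distance 65. The circle on this segment as diameter has centre (-1, -3.5) and r² = 65/4 = 16.25.
Check A: distance² to centre = 16.25 ≤ 16.25, so it lies inside.
All remaining points lie in this disk, and no smaller disk contains both endpoints, so this is the minimum enclosing circle.
The points at distance exactly r from the centre are A, C, E — 3 points.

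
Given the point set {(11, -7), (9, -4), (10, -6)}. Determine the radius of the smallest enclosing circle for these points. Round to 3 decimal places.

1.803

Call the three points A, B, C in the order given.
Side lengths²: AB² = 13, AC² = 2, BC² = 5.
Since AB² = 13 ≥ 5 + 2 = 7, the angle opposite AB is not acute, so the smallest enclosing circle has AB as diameter.
Centre = midpoint of AB = (10, -5.5), r² = 13/4 = 3.25.
r = √(3.25) ≈ 1.803.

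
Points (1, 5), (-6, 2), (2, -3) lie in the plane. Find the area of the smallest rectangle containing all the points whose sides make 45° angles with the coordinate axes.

In coordinates u = x + y, v = x − y the rectangle is axis-aligned; the map (x,y)→(u,v) scales areas by 2.
u-values: 6, -4, -1; range = 6 − (-4) = 10.
v-values: -4, -8, 5; range = 5 − (-8) = 13.
Area = (10 × 13) / 2 = 65.

65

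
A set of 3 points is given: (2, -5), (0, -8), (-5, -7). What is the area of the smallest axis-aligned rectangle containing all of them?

x ranges over [-5, 2], width 7.
y ranges over [-8, -5], height 3.
Area = 7 × 3 = 21.

21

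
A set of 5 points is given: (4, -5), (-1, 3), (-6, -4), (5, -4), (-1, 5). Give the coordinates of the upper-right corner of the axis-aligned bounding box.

(5, 5)

x-range [-6, 5], y-range [-5, 5].
The upper-right corner is (5, 5).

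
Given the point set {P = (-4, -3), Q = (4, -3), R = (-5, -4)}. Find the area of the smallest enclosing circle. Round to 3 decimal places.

Side lengths²: PQ² = 64, PR² = 2, QR² = 82.
Since QR² = 82 ≥ 64 + 2 = 66, the angle opposite QR is not acute, so the smallest enclosing circle has QR as diameter.
Centre = midpoint of QR = (-0.5, -3.5), r² = 82/4 = 20.5.
Area = π·r² = π·20.5 ≈ 64.403.

64.403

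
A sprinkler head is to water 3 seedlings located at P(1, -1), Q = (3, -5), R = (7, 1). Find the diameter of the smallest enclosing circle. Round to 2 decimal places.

Side lengths²: PQ² = 20, PR² = 40, QR² = 52.
Since QR² = 52 < 40 + 20 = 60, the triangle is acute, so the smallest enclosing circle is the circumcircle.
Circumcentre = (32/7, -12/7), r² = 650/49.
Diameter = 2r = 2√(650/49) ≈ 7.28.

7.28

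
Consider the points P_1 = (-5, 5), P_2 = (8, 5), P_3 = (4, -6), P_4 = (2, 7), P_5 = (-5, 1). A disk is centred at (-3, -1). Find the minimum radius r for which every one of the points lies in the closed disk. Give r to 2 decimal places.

The required radius is the distance from (-3, -1) to the farthest point.
Squared distances: 40, 157, 74, 89, 8.
Maximum is 157, attained at P_2.
r = √157 ≈ 12.53.

12.53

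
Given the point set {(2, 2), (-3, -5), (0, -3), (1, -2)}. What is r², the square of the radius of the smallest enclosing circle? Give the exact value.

18.5

A smallest enclosing disk is always determined by at most three of the input points on its boundary.
The farthest pair is (2, 2)–(-3, -5) with squared distance 74. The circle on this segment as diameter has centre (-0.5, -1.5) and r² = 74/4 = 18.5.
Check (0, -3): distance² to centre = 2.5 ≤ 18.5, so it lies inside.
All remaining points lie in this disk, and no smaller disk contains both endpoints, so this is the minimum enclosing circle.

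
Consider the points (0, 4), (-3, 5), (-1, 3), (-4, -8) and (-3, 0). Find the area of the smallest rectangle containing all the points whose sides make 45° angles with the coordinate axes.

In coordinates u = x + y, v = x − y the rectangle is axis-aligned; the map (x,y)→(u,v) scales areas by 2.
u-values: 4, 2, 2, -12, -3; range = 4 − (-12) = 16.
v-values: -4, -8, -4, 4, -3; range = 4 − (-8) = 12.
Area = (16 × 12) / 2 = 96.

96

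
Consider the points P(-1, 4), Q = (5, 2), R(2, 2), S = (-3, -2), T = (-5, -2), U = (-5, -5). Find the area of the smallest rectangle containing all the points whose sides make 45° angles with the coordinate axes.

68

In coordinates u = x + y, v = x − y the rectangle is axis-aligned; the map (x,y)→(u,v) scales areas by 2.
u-values: 3, 7, 4, -5, -7, -10; range = 7 − (-10) = 17.
v-values: -5, 3, 0, -1, -3, 0; range = 3 − (-5) = 8.
Area = (17 × 8) / 2 = 68.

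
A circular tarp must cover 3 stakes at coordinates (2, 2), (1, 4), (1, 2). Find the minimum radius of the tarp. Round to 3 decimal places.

1.118

Call the three points A, B, C in the order given.
Side lengths²: AB² = 5, AC² = 1, BC² = 4.
Since AB² = 5 ≥ 4 + 1 = 5, the angle opposite AB is not acute, so the smallest enclosing circle has AB as diameter.
Centre = midpoint of AB = (1.5, 3), r² = 5/4 = 1.25.
r = √(1.25) ≈ 1.118.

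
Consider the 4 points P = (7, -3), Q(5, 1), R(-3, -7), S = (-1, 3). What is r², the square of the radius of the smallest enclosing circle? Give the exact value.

18850/529

By Welzl's lemma the MEC is supported by two points (diametrically opposite) or three points (on a circumcircle).
The minimum enclosing circle is determined by three boundary points: P, R, S.
Their circumcentre is (24/23, -60/23) with r² = 18850/529.
The farthest remaining point Q is at distance² 15170/529 ≤ 18850/529.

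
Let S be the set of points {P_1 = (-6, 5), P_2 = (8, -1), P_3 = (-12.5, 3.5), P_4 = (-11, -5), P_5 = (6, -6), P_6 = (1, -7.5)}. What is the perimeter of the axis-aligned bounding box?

Width = max x − min x = 8 − (-12.5) = 20.5.
Height = max y − min y = 5 − (-7.5) = 12.5.
Perimeter = 2(20.5 + 12.5) = 66.

66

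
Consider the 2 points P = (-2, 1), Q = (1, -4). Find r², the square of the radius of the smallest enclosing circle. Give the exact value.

8.5

The smallest circle enclosing two points has them as diameter endpoints.
Centre = midpoint = (-0.5, -1.5); r² = |PQ|²/4 = 34/4 = 8.5.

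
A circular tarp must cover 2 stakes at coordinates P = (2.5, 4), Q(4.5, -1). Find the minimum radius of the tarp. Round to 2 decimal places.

The smallest circle enclosing two points has them as diameter endpoints.
Centre = midpoint = (3.5, 1.5); r² = |PQ|²/4 = 29/4 = 7.25.
r = √(7.25) ≈ 2.69.

2.69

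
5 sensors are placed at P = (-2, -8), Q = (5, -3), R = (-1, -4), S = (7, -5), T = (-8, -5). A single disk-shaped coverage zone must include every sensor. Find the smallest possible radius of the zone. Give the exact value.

7.5

A smallest enclosing disk is always determined by at most three of the input points on its boundary.
The farthest pair is S–T with squared distance 225. The circle on this segment as diameter has centre (-0.5, -5) and r² = 225/4 = 56.25.
Check P: distance² to centre = 11.25 ≤ 56.25, so it lies inside.
All remaining points lie in this disk, and no smaller disk contains both endpoints, so this is the minimum enclosing circle.
r = √(56.25) = 7.5.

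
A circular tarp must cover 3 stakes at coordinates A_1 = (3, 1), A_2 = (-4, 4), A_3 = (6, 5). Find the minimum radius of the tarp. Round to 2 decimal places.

Side lengths²: A_1A_2² = 58, A_1A_3² = 25, A_2A_3² = 101.
Since A_2A_3² = 101 ≥ 58 + 25 = 83, the angle opposite A_2A_3 is not acute, so the smallest enclosing circle has A_2A_3 as diameter.
Centre = midpoint of A_2A_3 = (1, 4.5), r² = 101/4 = 25.25.
r = √(25.25) ≈ 5.02.

5.02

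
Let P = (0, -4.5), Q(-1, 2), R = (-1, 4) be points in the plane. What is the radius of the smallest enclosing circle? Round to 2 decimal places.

4.28

Side lengths²: PQ² = 43.25, PR² = 73.25, QR² = 4.
Since PR² = 73.25 ≥ 43.25 + 4 = 47.25, the angle opposite PR is not acute, so the smallest enclosing circle has PR as diameter.
Centre = midpoint of PR = (-0.5, -0.25), r² = 73.25/4 = 18.3125.
r = √(18.3125) ≈ 4.28.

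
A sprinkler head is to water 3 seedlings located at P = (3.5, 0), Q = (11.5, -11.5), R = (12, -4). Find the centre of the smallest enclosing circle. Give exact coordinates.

Side lengths²: PQ² = 196.25, PR² = 88.25, QR² = 56.5.
Since PQ² = 196.25 ≥ 88.25 + 56.5 = 144.75, the angle opposite PQ is not acute, so the smallest enclosing circle has PQ as diameter.
Centre = midpoint of PQ = (7.5, -5.75), r² = 196.25/4 = 49.0625.
Centre = (7.5, -5.75).

(7.5, -5.75)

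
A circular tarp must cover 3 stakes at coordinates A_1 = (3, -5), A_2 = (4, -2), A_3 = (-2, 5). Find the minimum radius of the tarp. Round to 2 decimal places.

5.59

Side lengths²: A_1A_2² = 10, A_1A_3² = 125, A_2A_3² = 85.
Since A_1A_3² = 125 ≥ 85 + 10 = 95, the angle opposite A_1A_3 is not acute, so the smallest enclosing circle has A_1A_3 as diameter.
Centre = midpoint of A_1A_3 = (0.5, 0), r² = 125/4 = 31.25.
r = √(31.25) ≈ 5.59.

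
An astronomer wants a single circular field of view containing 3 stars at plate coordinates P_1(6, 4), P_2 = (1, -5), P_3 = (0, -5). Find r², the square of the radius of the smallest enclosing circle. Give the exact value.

29.25

Side lengths²: P_1P_2² = 106, P_1P_3² = 117, P_2P_3² = 1.
Since P_1P_3² = 117 ≥ 106 + 1 = 107, the angle opposite P_1P_3 is not acute, so the smallest enclosing circle has P_1P_3 as diameter.
Centre = midpoint of P_1P_3 = (3, -0.5), r² = 117/4 = 29.25.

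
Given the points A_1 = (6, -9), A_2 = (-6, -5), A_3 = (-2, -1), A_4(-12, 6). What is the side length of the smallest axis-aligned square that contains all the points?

The bounding box has width 18 and height 15.
An axis-aligned square enclosing the set must have side ≥ max(width, height).
So the minimum side is max(18, 15) = 18.

18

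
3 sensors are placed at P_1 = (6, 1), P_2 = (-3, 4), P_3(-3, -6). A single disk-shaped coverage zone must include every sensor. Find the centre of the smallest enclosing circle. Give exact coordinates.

Side lengths²: P_1P_2² = 90, P_1P_3² = 130, P_2P_3² = 100.
Since P_1P_3² = 130 < 100 + 90 = 190, the triangle is acute, so the smallest enclosing circle is the circumcircle.
Circumcentre = (1/3, -1), r² = 325/9.
Centre = (1/3, -1).

(1/3, -1)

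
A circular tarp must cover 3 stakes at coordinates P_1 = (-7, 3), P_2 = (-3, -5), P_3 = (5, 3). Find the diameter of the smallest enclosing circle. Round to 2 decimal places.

12.65

Side lengths²: P_1P_2² = 80, P_1P_3² = 144, P_2P_3² = 128.
Since P_1P_3² = 144 < 128 + 80 = 208, the triangle is acute, so the smallest enclosing circle is the circumcircle.
Circumcentre = (-1, 1), r² = 40.
Diameter = 2r = 2√40 ≈ 12.65.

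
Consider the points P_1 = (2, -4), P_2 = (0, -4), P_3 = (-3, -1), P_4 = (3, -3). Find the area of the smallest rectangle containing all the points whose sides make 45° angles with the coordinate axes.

16

In coordinates u = x + y, v = x − y the rectangle is axis-aligned; the map (x,y)→(u,v) scales areas by 2.
u-values: -2, -4, -4, 0; range = 0 − (-4) = 4.
v-values: 6, 4, -2, 6; range = 6 − (-2) = 8.
Area = (4 × 8) / 2 = 16.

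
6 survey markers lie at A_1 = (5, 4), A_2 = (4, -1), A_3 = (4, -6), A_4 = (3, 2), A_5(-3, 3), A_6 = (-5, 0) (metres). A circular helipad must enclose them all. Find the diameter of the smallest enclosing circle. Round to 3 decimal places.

A smallest enclosing disk is always determined by at most three of the input points on its boundary.
The minimum enclosing circle is determined by three boundary points: A_1, A_3, A_6.
Their circumcentre is (1.0625, -0.65625) with r² = 37.1845703125.
The farthest remaining point A_5 is at distance² 29.8720703125 ≤ 37.1845703125.
Diameter = 2r = 2√(37.1845703125) ≈ 12.196.

12.196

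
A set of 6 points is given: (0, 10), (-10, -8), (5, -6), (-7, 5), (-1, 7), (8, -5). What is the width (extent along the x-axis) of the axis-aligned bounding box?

18

max x = 8, min x = -10, so width = 18.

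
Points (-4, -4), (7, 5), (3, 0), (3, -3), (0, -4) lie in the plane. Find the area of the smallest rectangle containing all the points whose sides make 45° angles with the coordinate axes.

60

In coordinates u = x + y, v = x − y the rectangle is axis-aligned; the map (x,y)→(u,v) scales areas by 2.
u-values: -8, 12, 3, 0, -4; range = 12 − (-8) = 20.
v-values: 0, 2, 3, 6, 4; range = 6 − 0 = 6.
Area = (20 × 6) / 2 = 60.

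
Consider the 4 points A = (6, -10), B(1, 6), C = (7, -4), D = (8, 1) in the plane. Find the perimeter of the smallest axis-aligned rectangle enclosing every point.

46

Width = max x − min x = 8 − 1 = 7.
Height = max y − min y = 6 − (-10) = 16.
Perimeter = 2(7 + 16) = 46.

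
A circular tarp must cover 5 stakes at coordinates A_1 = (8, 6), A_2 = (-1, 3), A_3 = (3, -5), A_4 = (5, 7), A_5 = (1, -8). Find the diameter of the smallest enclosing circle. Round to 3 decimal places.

The minimum enclosing circle of a finite set is fixed by two of the points (as a diameter) or three (as a circumcircle).
The minimum enclosing circle is determined by three boundary points: A_1, A_4, A_5.
Their circumcentre is (57/14, -11/14) with r² = 6025/98.
The farthest remaining point A_2 is at distance² 3925/98 ≤ 6025/98.
Diameter = 2r = 2√(6025/98) ≈ 15.682.

15.682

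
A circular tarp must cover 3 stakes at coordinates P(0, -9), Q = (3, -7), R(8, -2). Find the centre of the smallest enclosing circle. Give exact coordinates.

(4, -5.5)

Side lengths²: PQ² = 13, PR² = 113, QR² = 50.
Since PR² = 113 ≥ 50 + 13 = 63, the angle opposite PR is not acute, so the smallest enclosing circle has PR as diameter.
Centre = midpoint of PR = (4, -5.5), r² = 113/4 = 28.25.
Centre = (4, -5.5).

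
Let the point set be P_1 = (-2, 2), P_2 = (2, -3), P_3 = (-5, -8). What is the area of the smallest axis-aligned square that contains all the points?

100

The bounding box has width 7 and height 10.
An axis-aligned square enclosing the set must have side ≥ max(width, height).
So the minimum side is max(7, 10) = 10.
Area = 10² = 100.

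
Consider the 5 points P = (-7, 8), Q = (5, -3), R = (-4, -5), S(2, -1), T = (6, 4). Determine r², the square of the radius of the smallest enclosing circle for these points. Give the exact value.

The farthest pair is P–Q with squared distance 265. The circle on this segment as diameter has centre (-1, 2.5) and r² = 265/4 = 66.25.
Check R: distance² to centre = 65.25 ≤ 66.25, so it lies inside.
All remaining points lie in this disk, and no smaller disk contains both endpoints, so this is the minimum enclosing circle.

66.25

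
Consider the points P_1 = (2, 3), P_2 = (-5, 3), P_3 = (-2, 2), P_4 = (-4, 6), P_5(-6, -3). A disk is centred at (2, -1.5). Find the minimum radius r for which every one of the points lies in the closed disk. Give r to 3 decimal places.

The required radius is the distance from (2, -1.5) to the farthest point.
Squared distances: 20.25, 69.25, 28.25, 92.25, 66.25.
Maximum is 92.25, attained at P_4.
r = √(92.25) ≈ 9.605.

9.605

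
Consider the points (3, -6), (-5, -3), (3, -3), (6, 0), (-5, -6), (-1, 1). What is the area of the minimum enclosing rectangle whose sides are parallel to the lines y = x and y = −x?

In coordinates u = x + y, v = x − y the rectangle is axis-aligned; the map (x,y)→(u,v) scales areas by 2.
u-values: -3, -8, 0, 6, -11, 0; range = 6 − (-11) = 17.
v-values: 9, -2, 6, 6, 1, -2; range = 9 − (-2) = 11.
Area = (17 × 11) / 2 = 93.5.

93.5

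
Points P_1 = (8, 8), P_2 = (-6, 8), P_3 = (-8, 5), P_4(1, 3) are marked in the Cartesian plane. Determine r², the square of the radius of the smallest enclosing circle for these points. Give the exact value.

A smallest enclosing disk is always determined by at most three of the input points on its boundary.
The farthest pair is P_1–P_3 with squared distance 265. The circle on this segment as diameter has centre (0, 6.5) and r² = 265/4 = 66.25.
Check P_2: distance² to centre = 38.25 ≤ 66.25, so it lies inside.
All remaining points lie in this disk, and no smaller disk contains both endpoints, so this is the minimum enclosing circle.

66.25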